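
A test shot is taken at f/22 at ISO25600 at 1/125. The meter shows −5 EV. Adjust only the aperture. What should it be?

f/4

Underexposed by 5 stops → need 5 stops brighter.
Aperture: f/22 → f/16 → f/11 → f/8 → f/5.6 → f/4.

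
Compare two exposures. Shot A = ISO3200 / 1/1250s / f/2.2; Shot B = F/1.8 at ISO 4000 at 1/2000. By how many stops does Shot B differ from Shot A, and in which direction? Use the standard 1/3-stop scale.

Aperture: f/2.2 → f/2 → f/1.8 — 2/3 stop wider (brighter).
Shutter speed: 1/1250 → 1/1600 → 1/2000 — 2/3 stop shorter (darker).
ISO: 3200 → 4000 — 1/3 stop raised (brighter).
Net: +2/3 −2/3 +1/3 = +1/3 stops.

1/3 stop brighter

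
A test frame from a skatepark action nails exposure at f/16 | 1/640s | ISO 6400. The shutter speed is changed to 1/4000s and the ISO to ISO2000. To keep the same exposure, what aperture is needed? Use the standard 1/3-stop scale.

Shutter speed: 1/640 → 1/800 → 1/1000 → 1/1250 → 1/1600 → 1/2000 → 1/2500 → 1/3200 → 1/4000 — 2 2/3 stops shorter (darker).
ISO: 6400 → 5000 → 4000 → 3200 → 2500 → 2000 — 1 2/3 stops lower (darker).
Net change so far: 4 1/3 stops darker. Offset with the aperture: f/16 → f/14 → f/13 → f/11 → f/10 → f/9 → f/8 → f/7.1 → f/6.3 → f/5.6 → f/5 → f/4.5 → f/4 → f/3.5.

f/3.5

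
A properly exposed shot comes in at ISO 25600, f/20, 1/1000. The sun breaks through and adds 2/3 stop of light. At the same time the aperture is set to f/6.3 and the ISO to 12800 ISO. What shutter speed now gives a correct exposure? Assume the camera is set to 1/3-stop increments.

Scene light: 2/3 stop brighter.
Aperture: f/20 → f/18 → f/16 → f/14 → f/13 → f/11 → f/10 → f/9 → f/8 → f/7.1 → f/6.3 — 3 1/3 stops wider (brighter).
ISO: 25600 → 20000 → 16000 → 12800 — 1 stop dropped (darker).
Net so far: 3 stops brighter. Shutter speed: 1/1000 → 1/1250 → 1/1600 → 1/2000 → 1/2500 → 1/3200 → 1/4000 → 1/5000 → 1/6400 → 1/8000.

1/8000s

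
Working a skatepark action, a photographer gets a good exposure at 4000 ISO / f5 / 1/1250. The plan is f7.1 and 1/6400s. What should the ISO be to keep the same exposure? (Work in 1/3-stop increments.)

ISO 40000

Aperture: f/5 → f/5.6 → f/6.3 → f/7.1 — 1 stop narrower (darker).
Shutter speed: 1/1250 → 1/1600 → 1/2000 → 1/2500 → 1/3200 → 1/4000 → 1/5000 → 1/6400 — 2 1/3 stops shorter (darker).
Net change so far: 3 1/3 stops darker. Offset with the ISO: 4000 → 5000 → 6400 → 8000 → 10000 → 12800 → 16000 → 20000 → 25600 → 32000 → 40000.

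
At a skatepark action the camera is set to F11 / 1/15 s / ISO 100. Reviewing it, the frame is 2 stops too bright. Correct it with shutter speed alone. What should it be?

1/60s

Overexposed by 2 stops → need 2 stops darker.
Shutter speed: 1/15 → 1/30 → 1/60.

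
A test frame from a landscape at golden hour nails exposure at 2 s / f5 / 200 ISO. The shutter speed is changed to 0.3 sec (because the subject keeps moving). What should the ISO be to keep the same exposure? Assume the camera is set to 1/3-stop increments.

ISO 1250

Shutter speed: 2 → 1.6 → 1.3 → 1 → 0.8 → 0.6 → 0.5 → 0.4 → 0.3 — 2 2/3 stops shorter (darker).
Need 2 2/3 stops brighter from the ISO: 200 → 250 → 320 → 400 → 500 → 640 → 800 → 1000 → 1250.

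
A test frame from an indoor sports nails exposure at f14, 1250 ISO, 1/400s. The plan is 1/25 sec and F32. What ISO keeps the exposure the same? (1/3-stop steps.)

Shutter speed: 1/400 → 1/320 → 1/250 → 1/200 → 1/160 → 1/125 → 1/100 → 1/80 → 1/60 → 1/50 → 1/40 → 1/30 → 1/25 — 4 stops longer (brighter).
Aperture: f/14 → f/16 → f/18 → f/20 → f/22 → f/25 → f/29 → f/32 — 2 1/3 stops smaller aperture (darker).
Net change so far: 1 2/3 stops brighter. Offset with the ISO: 1250 → 1000 → 800 → 640 → 500 → 400.

ISO 400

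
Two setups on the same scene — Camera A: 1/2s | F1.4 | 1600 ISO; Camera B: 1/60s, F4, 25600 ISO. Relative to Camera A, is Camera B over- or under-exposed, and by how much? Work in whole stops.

4 stops darker

Aperture: f/1.4 → f/2 → f/2.8 → f/4 — 3 stops smaller aperture (darker).
Shutter speed: 1/2 → 1/4 → 1/8 → 1/15 → 1/30 → 1/60 — 5 stops shorter (darker).
ISO: 1600 → 3200 → 6400 → 12800 → 25600 — 4 stops higher (brighter).
Net: −3 −5 +4 = −4 stops.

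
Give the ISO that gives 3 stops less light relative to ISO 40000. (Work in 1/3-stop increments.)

ISO: 40000 → 32000 → 25600 → 20000 → 16000 → 12800 → 10000 → 8000 → 6400 → 5000 — 3 stops dropped (darker).

ISO 5000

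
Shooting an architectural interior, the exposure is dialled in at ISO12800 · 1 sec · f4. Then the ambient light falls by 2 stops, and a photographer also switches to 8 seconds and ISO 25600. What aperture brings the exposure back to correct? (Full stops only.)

Scene light: 2 stops darker.
Shutter speed: 1 → 2 → 4 → 8 — 3 stops slower (brighter).
ISO: 12800 → 25600 — 1 stop higher (brighter).
Net so far: 2 stops brighter. Aperture: f/4 → f/5.6 → f/8.

f/8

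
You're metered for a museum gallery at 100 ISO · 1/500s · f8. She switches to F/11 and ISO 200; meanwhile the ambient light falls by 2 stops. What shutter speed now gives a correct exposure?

Scene light: 2 stops darker.
Aperture: f/8 → f/11 — 1 stop narrower (darker).
ISO: 100 → 200 — 1 stop higher (brighter).
Net so far: 2 stops darker. Shutter speed: 1/500 → 1/250 → 1/125.

1/125s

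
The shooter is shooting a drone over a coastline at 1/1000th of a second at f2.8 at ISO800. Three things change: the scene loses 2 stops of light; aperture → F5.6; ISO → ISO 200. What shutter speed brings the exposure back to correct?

Scene light: 2 stops darker.
Aperture: f/2.8 → f/4 → f/5.6 — 2 stops narrower (darker).
ISO: 800 → 400 → 200 — 2 stops dropped (darker).
Net so far: 6 stops darker. Shutter speed: 1/1000 → 1/500 → 1/250 → 1/125 → 1/60 → 1/30 → 1/15.

1/15s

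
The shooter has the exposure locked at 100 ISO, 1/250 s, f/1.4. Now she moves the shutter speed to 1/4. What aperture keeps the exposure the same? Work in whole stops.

Shutter speed: 1/250 → 1/125 → 1/60 → 1/30 → 1/15 → 1/8 → 1/4 — 6 stops longer (brighter).
Need 6 stops darker from the aperture: f/1.4 → f/2 → f/2.8 → f/4 → f/5.6 → f/8 → f/11.

f/11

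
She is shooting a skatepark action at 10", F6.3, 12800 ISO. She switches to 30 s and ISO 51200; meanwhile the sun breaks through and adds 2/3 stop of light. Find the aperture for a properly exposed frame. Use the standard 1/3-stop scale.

Scene light: 2/3 stop brighter.
Shutter speed: 10 → 13 → 15 → 20 → 25 → 30 — 1 2/3 stops longer (brighter).
ISO: 12800 → 16000 → 20000 → 25600 → 32000 → 40000 → 51200 — 2 stops higher (brighter).
Net so far: 4 1/3 stops brighter. Aperture: f/6.3 → f/7.1 → f/8 → f/9 → f/10 → f/11 → f/13 → f/14 → f/16 → f/18 → f/20 → f/22 → f/25 → f/29.

f/29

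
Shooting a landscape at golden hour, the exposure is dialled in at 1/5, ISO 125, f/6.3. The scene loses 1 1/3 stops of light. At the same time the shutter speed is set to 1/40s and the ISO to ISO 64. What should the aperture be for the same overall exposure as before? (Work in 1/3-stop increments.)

f/1.0

Scene light: 1 1/3 stops darker.
Shutter speed: 1/5 → 1/6 → 1/8 → 1/10 → 1/13 → 1/15 → 1/20 → 1/25 → 1/30 → 1/40 — 3 stops shorter (darker).
ISO: 125 → 100 → 80 → 64 — 1 stop dropped (darker).
Net so far: 5 1/3 stops darker. Aperture: f/6.3 → f/5.6 → f/5 → f/4.5 → f/4 → f/3.5 → f/3.2 → f/2.8 → f/2.5 → f/2.2 → f/2 → f/1.8 → f/1.6 → f/1.4 → f/1.2 → f/1.1 → f/1.0.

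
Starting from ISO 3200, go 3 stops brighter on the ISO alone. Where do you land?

ISO: 3200 → 6400 → 12800 → 25600 — 3 stops raised (brighter).

ISO 25600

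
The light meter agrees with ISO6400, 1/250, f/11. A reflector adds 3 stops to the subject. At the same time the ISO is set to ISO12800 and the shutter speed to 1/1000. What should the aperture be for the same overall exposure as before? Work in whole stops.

f/22

Scene light: 3 stops brighter.
ISO: 6400 → 12800 — 1 stop raised (brighter).
Shutter speed: 1/250 → 1/500 → 1/1000 — 2 stops faster (darker).
Net so far: 2 stops brighter. Aperture: f/11 → f/16 → f/22.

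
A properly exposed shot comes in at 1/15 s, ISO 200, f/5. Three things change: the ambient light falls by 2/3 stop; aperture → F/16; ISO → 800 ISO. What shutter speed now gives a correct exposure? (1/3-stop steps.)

Scene light: 2/3 stop darker.
Aperture: f/5 → f/5.6 → f/6.3 → f/7.1 → f/8 → f/9 → f/10 → f/11 → f/13 → f/14 → f/16 — 3 1/3 stops smaller aperture (darker).
ISO: 200 → 250 → 320 → 400 → 500 → 640 → 800 — 2 stops raised (brighter).
Net so far: 2 stops darker. Shutter speed: 1/15 → 1/13 → 1/10 → 1/8 → 1/6 → 1/5 → 1/4.

1/4s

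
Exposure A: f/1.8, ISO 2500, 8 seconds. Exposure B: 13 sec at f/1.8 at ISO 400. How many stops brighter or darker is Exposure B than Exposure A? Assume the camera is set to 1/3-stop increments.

2 stops darker

Aperture: unchanged.
Shutter speed: 8 → 10 → 13 — 2/3 stop longer (brighter).
ISO: 2500 → 2000 → 1600 → 1250 → 1000 → 800 → 640 → 500 → 400 — 2 2/3 stops dropped (darker).
Net: +2/3 −2 2/3 = −2 stops.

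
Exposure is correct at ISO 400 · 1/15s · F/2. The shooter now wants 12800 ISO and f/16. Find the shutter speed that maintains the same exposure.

1/8s

ISO: 400 → 800 → 1600 → 3200 → 6400 → 12800 — 5 stops raised (brighter).
Aperture: f/2 → f/2.8 → f/4 → f/5.6 → f/8 → f/11 → f/16 — 6 stops narrower (darker).
Net change so far: 1 stop darker. Offset with the shutter speed: 1/15 → 1/8.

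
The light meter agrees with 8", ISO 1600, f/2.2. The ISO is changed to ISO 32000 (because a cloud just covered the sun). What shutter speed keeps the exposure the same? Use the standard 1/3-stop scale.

0.4 s

ISO: 1600 → 2000 → 2500 → 3200 → 4000 → 5000 → 6400 → 8000 → 10000 → 12800 → 16000 → 20000 → 25600 → 32000 — 4 1/3 stops raised (brighter).
Need 4 1/3 stops darker from the shutter speed: 8 → 6 → 5 → 4 → 3.2 → 2.5 → 2 → 1.6 → 1.3 → 1 → 0.8 → 0.6 → 0.5 → 0.4.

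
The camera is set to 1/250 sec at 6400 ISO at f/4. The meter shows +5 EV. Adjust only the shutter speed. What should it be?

1/8000s

Overexposed by 5 stops → need 5 stops darker.
Shutter speed: 1/250 → 1/500 → 1/1000 → 1/2000 → 1/4000 → 1/8000.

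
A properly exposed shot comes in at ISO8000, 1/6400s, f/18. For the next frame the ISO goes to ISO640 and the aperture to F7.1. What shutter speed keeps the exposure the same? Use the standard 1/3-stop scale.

1/3200s

ISO: 8000 → 6400 → 5000 → 4000 → 3200 → 2500 → 2000 → 1600 → 1250 → 1000 → 800 → 640 — 3 2/3 stops dropped (darker).
Aperture: f/18 → f/16 → f/14 → f/13 → f/11 → f/10 → f/9 → f/8 → f/7.1 — 2 2/3 stops wider (brighter).
Net change so far: 1 stop darker. Offset with the shutter speed: 1/6400 → 1/5000 → 1/4000 → 1/3200.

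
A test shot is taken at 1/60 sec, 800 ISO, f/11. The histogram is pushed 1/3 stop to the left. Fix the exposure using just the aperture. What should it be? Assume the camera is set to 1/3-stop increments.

Underexposed by 1/3 stop → need 1/3 stop brighter.
Aperture: f/11 → f/10.

f/10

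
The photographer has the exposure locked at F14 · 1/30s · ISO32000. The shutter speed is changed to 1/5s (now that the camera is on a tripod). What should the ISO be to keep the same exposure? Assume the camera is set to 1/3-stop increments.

Shutter speed: 1/30 → 1/25 → 1/20 → 1/15 → 1/13 → 1/10 → 1/8 → 1/6 → 1/5 — 2 2/3 stops longer (brighter).
Need 2 2/3 stops darker from the ISO: 32000 → 25600 → 20000 → 16000 → 12800 → 10000 → 8000 → 6400 → 5000.

ISO 5000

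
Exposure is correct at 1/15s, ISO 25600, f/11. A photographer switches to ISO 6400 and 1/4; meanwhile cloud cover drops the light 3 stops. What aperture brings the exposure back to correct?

f/4

Scene light: 3 stops darker.
ISO: 25600 → 12800 → 6400 — 2 stops lower (darker).
Shutter speed: 1/15 → 1/8 → 1/4 — 2 stops slower (brighter).
Net so far: 3 stops darker. Aperture: f/11 → f/8 → f/5.6 → f/4.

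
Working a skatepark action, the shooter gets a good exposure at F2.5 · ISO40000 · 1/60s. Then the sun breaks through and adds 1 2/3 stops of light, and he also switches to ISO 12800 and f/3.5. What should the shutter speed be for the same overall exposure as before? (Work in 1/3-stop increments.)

1/30s

Scene light: 1 2/3 stops brighter.
ISO: 40000 → 32000 → 25600 → 20000 → 16000 → 12800 — 1 2/3 stops lower (darker).
Aperture: f/2.5 → f/2.8 → f/3.2 → f/3.5 — 1 stop narrower (darker).
Net so far: 1 stop darker. Shutter speed: 1/60 → 1/50 → 1/40 → 1/30.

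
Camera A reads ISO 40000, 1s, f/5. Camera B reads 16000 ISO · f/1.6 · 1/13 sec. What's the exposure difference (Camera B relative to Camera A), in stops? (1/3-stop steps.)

Aperture: f/5 → f/4.5 → f/4 → f/3.5 → f/3.2 → f/2.8 → f/2.5 → f/2.2 → f/2 → f/1.8 → f/1.6 — 3 1/3 stops opened up (brighter).
Shutter speed: 1 → 0.8 → 0.6 → 0.5 → 0.4 → 0.3 → 1/4 → 1/5 → 1/6 → 1/8 → 1/10 → 1/13 — 3 2/3 stops faster (darker).
ISO: 40000 → 32000 → 25600 → 20000 → 16000 — 1 1/3 stops lower (darker).
Net: +3 1/3 −3 2/3 −1 1/3 = −1 2/3 stops.

1 2/3 stops darker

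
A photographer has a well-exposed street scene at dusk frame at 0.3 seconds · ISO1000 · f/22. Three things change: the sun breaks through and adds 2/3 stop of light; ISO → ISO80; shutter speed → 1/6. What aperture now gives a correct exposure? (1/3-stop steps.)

f/5.6

Scene light: 2/3 stop brighter.
ISO: 1000 → 800 → 640 → 500 → 400 → 320 → 250 → 200 → 160 → 125 → 100 → 80 — 3 2/3 stops dropped (darker).
Shutter speed: 0.3 → 1/4 → 1/5 → 1/6 — 1 stop shorter (darker).
Net so far: 4 stops darker. Aperture: f/22 → f/20 → f/18 → f/16 → f/14 → f/13 → f/11 → f/10 → f/9 → f/8 → f/7.1 → f/6.3 → f/5.6.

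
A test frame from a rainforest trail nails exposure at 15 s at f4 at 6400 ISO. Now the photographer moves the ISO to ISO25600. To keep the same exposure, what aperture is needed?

ISO: 6400 → 12800 → 25600 — 2 stops raised (brighter).
Need 2 stops darker from the aperture: f/4 → f/5.6 → f/8.

f/8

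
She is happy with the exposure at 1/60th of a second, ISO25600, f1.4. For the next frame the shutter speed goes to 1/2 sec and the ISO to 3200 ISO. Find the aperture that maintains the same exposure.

f/2.8

Shutter speed: 1/60 → 1/30 → 1/15 → 1/8 → 1/4 → 1/2 — 5 stops slower (brighter).
ISO: 25600 → 12800 → 6400 → 3200 — 3 stops dropped (darker).
Net change so far: 2 stops brighter. Offset with the aperture: f/1.4 → f/2 → f/2.8.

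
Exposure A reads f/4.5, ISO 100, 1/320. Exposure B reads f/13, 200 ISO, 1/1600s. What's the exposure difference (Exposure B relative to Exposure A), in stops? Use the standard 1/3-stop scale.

4 1/3 stops darker

Aperture: f/4.5 → f/5 → f/5.6 → f/6.3 → f/7.1 → f/8 → f/9 → f/10 → f/11 → f/13 — 3 stops narrower (darker).
Shutter speed: 1/320 → 1/400 → 1/500 → 1/640 → 1/800 → 1/1000 → 1/1250 → 1/1600 — 2 1/3 stops faster (darker).
ISO: 100 → 125 → 160 → 200 — 1 stop raised (brighter).
Net: −3 −2 1/3 +1 = −4 1/3 stops.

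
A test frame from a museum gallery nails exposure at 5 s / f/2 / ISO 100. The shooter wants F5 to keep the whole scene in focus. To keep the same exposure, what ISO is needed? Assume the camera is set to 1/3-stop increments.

ISO 640

Aperture: f/2 → f/2.2 → f/2.5 → f/2.8 → f/3.2 → f/3.5 → f/4 → f/4.5 → f/5 — 2 2/3 stops smaller aperture (darker).
Need 2 2/3 stops brighter from the ISO: 100 → 125 → 160 → 200 → 250 → 320 → 400 → 500 → 640.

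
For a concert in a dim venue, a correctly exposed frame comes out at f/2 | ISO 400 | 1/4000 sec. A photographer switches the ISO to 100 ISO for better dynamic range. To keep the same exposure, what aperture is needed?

f/1.0

ISO: 400 → 200 → 100 — 2 stops dropped (darker).
Need 2 stops brighter from the aperture: f/2 → f/1.4 → f/1.0.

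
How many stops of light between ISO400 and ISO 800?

1 stop

400 → 800 — count the steps: 1 stop.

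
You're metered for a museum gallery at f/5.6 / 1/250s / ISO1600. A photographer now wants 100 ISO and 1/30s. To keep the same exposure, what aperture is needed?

ISO: 1600 → 800 → 400 → 200 → 100 — 4 stops dropped (darker).
Shutter speed: 1/250 → 1/125 → 1/60 → 1/30 — 3 stops longer (brighter).
Net change so far: 1 stop darker. Offset with the aperture: f/5.6 → f/4.

f/4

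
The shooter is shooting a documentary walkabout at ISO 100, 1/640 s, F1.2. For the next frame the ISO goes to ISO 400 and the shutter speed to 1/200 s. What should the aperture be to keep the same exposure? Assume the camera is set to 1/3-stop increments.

ISO: 100 → 125 → 160 → 200 → 250 → 320 → 400 — 2 stops higher (brighter).
Shutter speed: 1/640 → 1/500 → 1/400 → 1/320 → 1/250 → 1/200 — 1 2/3 stops longer (brighter).
Net change so far: 3 2/3 stops brighter. Offset with the aperture: f/1.2 → f/1.4 → f/1.6 → f/1.8 → f/2 → f/2.2 → f/2.5 → f/2.8 → f/3.2 → f/3.5 → f/4 → f/4.5.

f/4.5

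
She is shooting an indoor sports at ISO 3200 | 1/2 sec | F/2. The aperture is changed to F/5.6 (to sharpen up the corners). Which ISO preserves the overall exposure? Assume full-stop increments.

Aperture: f/2 → f/2.8 → f/4 → f/5.6 — 3 stops smaller aperture (darker).
Need 3 stops brighter from the ISO: 3200 → 6400 → 12800 → 25600.

ISO 25600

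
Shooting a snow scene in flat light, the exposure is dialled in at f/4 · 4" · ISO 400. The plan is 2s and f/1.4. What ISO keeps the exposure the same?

ISO 100

Shutter speed: 4 → 2 — 1 stop shorter (darker).
Aperture: f/4 → f/2.8 → f/2 → f/1.4 — 3 stops larger aperture (brighter).
Net change so far: 2 stops brighter. Offset with the ISO: 400 → 200 → 100.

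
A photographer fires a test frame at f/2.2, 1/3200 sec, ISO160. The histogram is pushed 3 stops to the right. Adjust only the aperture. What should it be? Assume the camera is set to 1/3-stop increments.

Overexposed by 3 stops → need 3 stops darker.
Aperture: f/2.2 → f/2.5 → f/2.8 → f/3.2 → f/3.5 → f/4 → f/4.5 → f/5 → f/5.6 → f/6.3.

f/6.3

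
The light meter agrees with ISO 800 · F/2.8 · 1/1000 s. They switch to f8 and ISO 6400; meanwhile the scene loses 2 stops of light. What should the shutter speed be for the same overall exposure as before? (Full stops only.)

1/250s

Scene light: 2 stops darker.
Aperture: f/2.8 → f/4 → f/5.6 → f/8 — 3 stops stopped down (darker).
ISO: 800 → 1600 → 3200 → 6400 — 3 stops raised (brighter).
Net so far: 2 stops darker. Shutter speed: 1/1000 → 1/500 → 1/250.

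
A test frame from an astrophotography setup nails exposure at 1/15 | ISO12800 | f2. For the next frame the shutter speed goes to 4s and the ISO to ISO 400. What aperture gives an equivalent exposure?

Shutter speed: 1/15 → 1/8 → 1/4 → 1/2 → 1 → 2 → 4 — 6 stops slower (brighter).
ISO: 12800 → 6400 → 3200 → 1600 → 800 → 400 — 5 stops lower (darker).
Net change so far: 1 stop brighter. Offset with the aperture: f/2 → f/2.8.

f/2.8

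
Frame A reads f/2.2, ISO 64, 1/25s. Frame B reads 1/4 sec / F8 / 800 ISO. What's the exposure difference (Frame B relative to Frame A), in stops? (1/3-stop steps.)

2 2/3 stops brighter

Aperture: f/2.2 → f/2.5 → f/2.8 → f/3.2 → f/3.5 → f/4 → f/4.5 → f/5 → f/5.6 → f/6.3 → f/7.1 → f/8 — 3 2/3 stops smaller aperture (darker).
Shutter speed: 1/25 → 1/20 → 1/15 → 1/13 → 1/10 → 1/8 → 1/6 → 1/5 → 1/4 — 2 2/3 stops slower (brighter).
ISO: 64 → 80 → 100 → 125 → 160 → 200 → 250 → 320 → 400 → 500 → 640 → 800 — 3 2/3 stops raised (brighter).
Net: −3 2/3 +2 2/3 +3 2/3 = +2 2/3 stops.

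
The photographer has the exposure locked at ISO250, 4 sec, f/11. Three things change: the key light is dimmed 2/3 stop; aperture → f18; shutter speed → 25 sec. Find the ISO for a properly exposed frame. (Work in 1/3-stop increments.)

Scene light: 2/3 stop darker.
Aperture: f/11 → f/13 → f/14 → f/16 → f/18 — 1 1/3 stops narrower (darker).
Shutter speed: 4 → 5 → 6 → 8 → 10 → 13 → 15 → 20 → 25 — 2 2/3 stops longer (brighter).
Net so far: 2/3 stop brighter. ISO: 250 → 200 → 160.

ISO 160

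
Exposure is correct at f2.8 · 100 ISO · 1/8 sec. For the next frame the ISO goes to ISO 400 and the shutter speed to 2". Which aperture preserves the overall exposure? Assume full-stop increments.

f/22

ISO: 100 → 200 → 400 — 2 stops raised (brighter).
Shutter speed: 1/8 → 1/4 → 1/2 → 1 → 2 — 4 stops slower (brighter).
Net change so far: 6 stops brighter. Offset with the aperture: f/2.8 → f/4 → f/5.6 → f/8 → f/11 → f/16 → f/22.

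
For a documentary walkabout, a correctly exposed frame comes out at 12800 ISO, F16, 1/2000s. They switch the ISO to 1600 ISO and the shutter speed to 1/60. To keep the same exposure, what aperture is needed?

f/32

ISO: 12800 → 6400 → 3200 → 1600 — 3 stops dropped (darker).
Shutter speed: 1/2000 → 1/1000 → 1/500 → 1/250 → 1/125 → 1/60 — 5 stops longer (brighter).
Net change so far: 2 stops brighter. Offset with the aperture: f/16 → f/22 → f/32.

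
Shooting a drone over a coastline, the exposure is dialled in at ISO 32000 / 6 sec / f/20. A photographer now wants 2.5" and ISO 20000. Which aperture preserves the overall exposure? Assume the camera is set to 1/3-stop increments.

Shutter speed: 6 → 5 → 4 → 3.2 → 2.5 — 1 1/3 stops shorter (darker).
ISO: 32000 → 25600 → 20000 — 2/3 stop lower (darker).
Net change so far: 2 stops darker. Offset with the aperture: f/20 → f/18 → f/16 → f/14 → f/13 → f/11 → f/10.

f/10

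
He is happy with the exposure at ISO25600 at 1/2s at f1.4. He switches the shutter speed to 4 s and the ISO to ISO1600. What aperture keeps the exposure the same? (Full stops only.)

f/1.0

Shutter speed: 1/2 → 1 → 2 → 4 — 3 stops longer (brighter).
ISO: 25600 → 12800 → 6400 → 3200 → 1600 — 4 stops dropped (darker).
Net change so far: 1 stop darker. Offset with the aperture: f/1.4 → f/1.0.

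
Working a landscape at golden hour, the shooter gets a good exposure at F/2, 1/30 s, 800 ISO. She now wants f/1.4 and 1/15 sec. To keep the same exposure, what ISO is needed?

ISO 200

Aperture: f/2 → f/1.4 — 1 stop larger aperture (brighter).
Shutter speed: 1/30 → 1/15 — 1 stop longer (brighter).
Net change so far: 2 stops brighter. Offset with the ISO: 800 → 400 → 200.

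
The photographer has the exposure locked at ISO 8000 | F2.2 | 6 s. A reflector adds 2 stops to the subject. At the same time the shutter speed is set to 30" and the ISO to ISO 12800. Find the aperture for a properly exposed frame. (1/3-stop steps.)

f/13

Scene light: 2 stops brighter.
Shutter speed: 6 → 8 → 10 → 13 → 15 → 20 → 25 → 30 — 2 1/3 stops longer (brighter).
ISO: 8000 → 10000 → 12800 — 2/3 stop higher (brighter).
Net so far: 5 stops brighter. Aperture: f/2.2 → f/2.5 → f/2.8 → f/3.2 → f/3.5 → f/4 → f/4.5 → f/5 → f/5.6 → f/6.3 → f/7.1 → f/8 → f/9 → f/10 → f/11 → f/13.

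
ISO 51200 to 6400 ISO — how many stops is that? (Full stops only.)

51200 → 25600 → 12800 → 6400 — count the steps: 3 stops.

3 stops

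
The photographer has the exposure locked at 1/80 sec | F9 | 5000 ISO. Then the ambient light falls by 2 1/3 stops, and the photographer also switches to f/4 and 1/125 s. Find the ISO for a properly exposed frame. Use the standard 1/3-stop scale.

ISO 8000

Scene light: 2 1/3 stops darker.
Aperture: f/9 → f/8 → f/7.1 → f/6.3 → f/5.6 → f/5 → f/4.5 → f/4 — 2 1/3 stops wider (brighter).
Shutter speed: 1/80 → 1/100 → 1/125 — 2/3 stop faster (darker).
Net so far: 2/3 stop darker. ISO: 5000 → 6400 → 8000.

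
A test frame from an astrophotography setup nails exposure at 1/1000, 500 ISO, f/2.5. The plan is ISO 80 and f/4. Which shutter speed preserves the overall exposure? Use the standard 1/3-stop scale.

1/60s

ISO: 500 → 400 → 320 → 250 → 200 → 160 → 125 → 100 → 80 — 2 2/3 stops lower (darker).
Aperture: f/2.5 → f/2.8 → f/3.2 → f/3.5 → f/4 — 1 1/3 stops stopped down (darker).
Net change so far: 4 stops darker. Offset with the shutter speed: 1/1000 → 1/800 → 1/640 → 1/500 → 1/400 → 1/320 → 1/250 → 1/200 → 1/160 → 1/125 → 1/100 → 1/80 → 1/60.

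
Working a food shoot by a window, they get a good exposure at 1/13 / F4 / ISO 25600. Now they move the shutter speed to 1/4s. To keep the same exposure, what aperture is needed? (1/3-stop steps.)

Shutter speed: 1/13 → 1/10 → 1/8 → 1/6 → 1/5 → 1/4 — 1 2/3 stops slower (brighter).
Need 1 2/3 stops darker from the aperture: f/4 → f/4.5 → f/5 → f/5.6 → f/6.3 → f/7.1.

f/7.1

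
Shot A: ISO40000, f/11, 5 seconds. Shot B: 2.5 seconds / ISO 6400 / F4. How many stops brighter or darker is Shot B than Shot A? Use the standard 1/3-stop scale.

Aperture: f/11 → f/10 → f/9 → f/8 → f/7.1 → f/6.3 → f/5.6 → f/5 → f/4.5 → f/4 — 3 stops larger aperture (brighter).
Shutter speed: 5 → 4 → 3.2 → 2.5 — 1 stop faster (darker).
ISO: 40000 → 32000 → 25600 → 20000 → 16000 → 12800 → 10000 → 8000 → 6400 — 2 2/3 stops dropped (darker).
Net: +3 −1 −2 2/3 = −2/3 stops.

2/3 stop darker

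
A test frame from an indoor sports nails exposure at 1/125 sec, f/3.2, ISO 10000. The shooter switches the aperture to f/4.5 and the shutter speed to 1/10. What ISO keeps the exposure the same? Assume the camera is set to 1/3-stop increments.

Aperture: f/3.2 → f/3.5 → f/4 → f/4.5 — 1 stop smaller aperture (darker).
Shutter speed: 1/125 → 1/100 → 1/80 → 1/60 → 1/50 → 1/40 → 1/30 → 1/25 → 1/20 → 1/15 → 1/13 → 1/10 — 3 2/3 stops longer (brighter).
Net change so far: 2 2/3 stops brighter. Offset with the ISO: 10000 → 8000 → 6400 → 5000 → 4000 → 3200 → 2500 → 2000 → 1600.

ISO 1600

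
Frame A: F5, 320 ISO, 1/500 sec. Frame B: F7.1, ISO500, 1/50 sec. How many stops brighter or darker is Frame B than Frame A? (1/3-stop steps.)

Aperture: f/5 → f/5.6 → f/6.3 → f/7.1 — 1 stop smaller aperture (darker).
Shutter speed: 1/500 → 1/400 → 1/320 → 1/250 → 1/200 → 1/160 → 1/125 → 1/100 → 1/80 → 1/60 → 1/50 — 3 1/3 stops slower (brighter).
ISO: 320 → 400 → 500 — 2/3 stop raised (brighter).
Net: −1 +3 1/3 +2/3 = +3 stops.

3 stops brighter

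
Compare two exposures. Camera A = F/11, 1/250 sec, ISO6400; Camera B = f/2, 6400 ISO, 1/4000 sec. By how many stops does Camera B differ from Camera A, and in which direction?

1 stop brighter

Aperture: f/11 → f/8 → f/5.6 → f/4 → f/2.8 → f/2 — 5 stops larger aperture (brighter).
Shutter speed: 1/250 → 1/500 → 1/1000 → 1/2000 → 1/4000 — 4 stops shorter (darker).
ISO: unchanged.
Net: +5 −4 = +1 stop.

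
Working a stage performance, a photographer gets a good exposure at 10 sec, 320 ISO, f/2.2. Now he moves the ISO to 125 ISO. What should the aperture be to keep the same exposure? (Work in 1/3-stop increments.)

f/1.4

ISO: 320 → 250 → 200 → 160 → 125 — 1 1/3 stops dropped (darker).
Need 1 1/3 stops brighter from the aperture: f/2.2 → f/2 → f/1.8 → f/1.6 → f/1.4.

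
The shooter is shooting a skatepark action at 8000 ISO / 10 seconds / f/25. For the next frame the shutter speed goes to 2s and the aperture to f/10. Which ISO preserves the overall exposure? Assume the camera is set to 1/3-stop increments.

Shutter speed: 10 → 8 → 6 → 5 → 4 → 3.2 → 2.5 → 2 — 2 1/3 stops faster (darker).
Aperture: f/25 → f/22 → f/20 → f/18 → f/16 → f/14 → f/13 → f/11 → f/10 — 2 2/3 stops larger aperture (brighter).
Net change so far: 1/3 stop brighter. Offset with the ISO: 8000 → 6400.

ISO 6400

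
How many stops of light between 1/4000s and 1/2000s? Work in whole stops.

1 stop

1/4000 → 1/2000 — count the steps: 1 stop.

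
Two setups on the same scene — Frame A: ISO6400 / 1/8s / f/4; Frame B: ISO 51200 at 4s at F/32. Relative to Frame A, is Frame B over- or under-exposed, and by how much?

Aperture: f/4 → f/5.6 → f/8 → f/11 → f/16 → f/22 → f/32 — 6 stops smaller aperture (darker).
Shutter speed: 1/8 → 1/4 → 1/2 → 1 → 2 → 4 — 5 stops slower (brighter).
ISO: 6400 → 12800 → 25600 → 51200 — 3 stops higher (brighter).
Net: −6 +5 +3 = +2 stops.

2 stops brighter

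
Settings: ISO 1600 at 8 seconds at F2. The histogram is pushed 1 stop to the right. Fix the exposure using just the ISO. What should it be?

ISO 800

Overexposed by 1 stop → need 1 stop darker.
ISO: 1600 → 800.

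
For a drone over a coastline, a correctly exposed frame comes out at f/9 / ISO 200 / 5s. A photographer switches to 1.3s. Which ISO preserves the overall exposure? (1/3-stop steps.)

Shutter speed: 5 → 4 → 3.2 → 2.5 → 2 → 1.6 → 1.3 — 2 stops shorter (darker).
Need 2 stops brighter from the ISO: 200 → 250 → 320 → 400 → 500 → 640 → 800.

ISO 800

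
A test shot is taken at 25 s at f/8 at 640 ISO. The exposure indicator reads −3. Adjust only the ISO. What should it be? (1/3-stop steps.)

ISO 5000

Underexposed by 3 stops → need 3 stops brighter.
ISO: 640 → 800 → 1000 → 1250 → 1600 → 2000 → 2500 → 3200 → 4000 → 5000.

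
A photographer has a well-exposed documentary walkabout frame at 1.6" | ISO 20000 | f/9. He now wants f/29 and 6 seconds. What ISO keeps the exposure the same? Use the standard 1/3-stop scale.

Aperture: f/9 → f/10 → f/11 → f/13 → f/14 → f/16 → f/18 → f/20 → f/22 → f/25 → f/29 — 3 1/3 stops stopped down (darker).
Shutter speed: 1.6 → 2 → 2.5 → 3.2 → 4 → 5 → 6 — 2 stops longer (brighter).
Net change so far: 1 1/3 stops darker. Offset with the ISO: 20000 → 25600 → 32000 → 40000 → 51200.

ISO 51200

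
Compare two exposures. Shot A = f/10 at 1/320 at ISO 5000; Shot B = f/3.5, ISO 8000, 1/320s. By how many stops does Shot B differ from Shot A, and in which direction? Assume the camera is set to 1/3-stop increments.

Aperture: f/10 → f/9 → f/8 → f/7.1 → f/6.3 → f/5.6 → f/5 → f/4.5 → f/4 → f/3.5 — 3 stops wider (brighter).
Shutter speed: unchanged.
ISO: 5000 → 6400 → 8000 — 2/3 stop raised (brighter).
Net: +3 +2/3 = +3 2/3 stops.

3 2/3 stops brighter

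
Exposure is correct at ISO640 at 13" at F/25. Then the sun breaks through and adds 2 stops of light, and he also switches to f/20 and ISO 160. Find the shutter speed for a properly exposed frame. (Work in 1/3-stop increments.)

8 s

Scene light: 2 stops brighter.
Aperture: f/25 → f/22 → f/20 — 2/3 stop larger aperture (brighter).
ISO: 640 → 500 → 400 → 320 → 250 → 200 → 160 — 2 stops lower (darker).
Net so far: 2/3 stop brighter. Shutter speed: 13 → 10 → 8.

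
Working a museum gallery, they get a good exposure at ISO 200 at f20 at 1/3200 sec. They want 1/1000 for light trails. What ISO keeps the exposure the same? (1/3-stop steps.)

ISO 64

Shutter speed: 1/3200 → 1/2500 → 1/2000 → 1/1600 → 1/1250 → 1/1000 — 1 2/3 stops slower (brighter).
Need 1 2/3 stops darker from the ISO: 200 → 160 → 125 → 100 → 80 → 64.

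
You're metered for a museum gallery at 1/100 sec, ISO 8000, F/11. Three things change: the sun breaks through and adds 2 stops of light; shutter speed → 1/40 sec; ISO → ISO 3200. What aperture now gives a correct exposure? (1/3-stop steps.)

Scene light: 2 stops brighter.
Shutter speed: 1/100 → 1/80 → 1/60 → 1/50 → 1/40 — 1 1/3 stops slower (brighter).
ISO: 8000 → 6400 → 5000 → 4000 → 3200 — 1 1/3 stops lower (darker).
Net so far: 2 stops brighter. Aperture: f/11 → f/13 → f/14 → f/16 → f/18 → f/20 → f/22.

f/22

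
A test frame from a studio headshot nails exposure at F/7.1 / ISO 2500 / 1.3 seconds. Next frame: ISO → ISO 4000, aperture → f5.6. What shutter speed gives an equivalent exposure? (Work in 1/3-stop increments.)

0.5 s

ISO: 2500 → 3200 → 4000 — 2/3 stop raised (brighter).
Aperture: f/7.1 → f/6.3 → f/5.6 — 2/3 stop larger aperture (brighter).
Net change so far: 1 1/3 stops brighter. Offset with the shutter speed: 1.3 → 1 → 0.8 → 0.6 → 0.5.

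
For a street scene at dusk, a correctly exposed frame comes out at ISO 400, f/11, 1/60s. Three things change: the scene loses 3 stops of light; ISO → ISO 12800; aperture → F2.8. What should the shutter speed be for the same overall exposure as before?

Scene light: 3 stops darker.
ISO: 400 → 800 → 1600 → 3200 → 6400 → 12800 — 5 stops higher (brighter).
Aperture: f/11 → f/8 → f/5.6 → f/4 → f/2.8 — 4 stops larger aperture (brighter).
Net so far: 6 stops brighter. Shutter speed: 1/60 → 1/125 → 1/250 → 1/500 → 1/1000 → 1/2000 → 1/4000.

1/4000s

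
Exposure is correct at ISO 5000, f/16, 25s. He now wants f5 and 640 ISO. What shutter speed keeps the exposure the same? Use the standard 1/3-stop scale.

20 s

Aperture: f/16 → f/14 → f/13 → f/11 → f/10 → f/9 → f/8 → f/7.1 → f/6.3 → f/5.6 → f/5 — 3 1/3 stops opened up (brighter).
ISO: 5000 → 4000 → 3200 → 2500 → 2000 → 1600 → 1250 → 1000 → 800 → 640 — 3 stops dropped (darker).
Net change so far: 1/3 stop brighter. Offset with the shutter speed: 25 → 20.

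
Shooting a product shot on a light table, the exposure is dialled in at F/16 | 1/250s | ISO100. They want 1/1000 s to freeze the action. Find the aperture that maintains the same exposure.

f/8

Shutter speed: 1/250 → 1/500 → 1/1000 — 2 stops shorter (darker).
Need 2 stops brighter from the aperture: f/16 → f/11 → f/8.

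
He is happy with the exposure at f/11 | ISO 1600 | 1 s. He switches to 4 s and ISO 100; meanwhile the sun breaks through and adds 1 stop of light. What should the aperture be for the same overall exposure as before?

Scene light: 1 stop brighter.
Shutter speed: 1 → 2 → 4 — 2 stops slower (brighter).
ISO: 1600 → 800 → 400 → 200 → 100 — 4 stops dropped (darker).
Net so far: 1 stop darker. Aperture: f/11 → f/8.

f/8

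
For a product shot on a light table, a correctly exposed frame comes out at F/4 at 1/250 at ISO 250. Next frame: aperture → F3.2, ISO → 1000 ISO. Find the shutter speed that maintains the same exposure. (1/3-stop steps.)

1/1600s

Aperture: f/4 → f/3.5 → f/3.2 — 2/3 stop larger aperture (brighter).
ISO: 250 → 320 → 400 → 500 → 640 → 800 → 1000 — 2 stops raised (brighter).
Net change so far: 2 2/3 stops brighter. Offset with the shutter speed: 1/250 → 1/320 → 1/400 → 1/500 → 1/640 → 1/800 → 1/1000 → 1/1250 → 1/1600.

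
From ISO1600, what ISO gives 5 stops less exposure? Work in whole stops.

ISO: 1600 → 800 → 400 → 200 → 100 → 50 — 5 stops dropped (darker).

ISO 50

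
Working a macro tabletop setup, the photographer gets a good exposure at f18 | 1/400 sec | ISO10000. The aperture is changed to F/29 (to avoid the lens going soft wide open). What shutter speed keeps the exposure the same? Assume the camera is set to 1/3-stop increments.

Aperture: f/18 → f/20 → f/22 → f/25 → f/29 — 1 1/3 stops smaller aperture (darker).
Need 1 1/3 stops brighter from the shutter speed: 1/400 → 1/320 → 1/250 → 1/200 → 1/160.

1/160s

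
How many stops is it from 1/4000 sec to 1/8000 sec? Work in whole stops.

1 stop

1/4000 → 1/8000 — count the steps: 1 stop.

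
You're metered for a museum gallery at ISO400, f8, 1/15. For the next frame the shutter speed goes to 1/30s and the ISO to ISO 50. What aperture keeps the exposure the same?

Shutter speed: 1/15 → 1/30 — 1 stop faster (darker).
ISO: 400 → 200 → 100 → 50 — 3 stops lower (darker).
Net change so far: 4 stops darker. Offset with the aperture: f/8 → f/5.6 → f/4 → f/2.8 → f/2.

f/2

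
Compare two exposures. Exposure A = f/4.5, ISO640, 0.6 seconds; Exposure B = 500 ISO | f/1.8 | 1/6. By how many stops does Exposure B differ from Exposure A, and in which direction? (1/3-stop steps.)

Aperture: f/4.5 → f/4 → f/3.5 → f/3.2 → f/2.8 → f/2.5 → f/2.2 → f/2 → f/1.8 — 2 2/3 stops larger aperture (brighter).
Shutter speed: 0.6 → 0.5 → 0.4 → 0.3 → 1/4 → 1/5 → 1/6 — 2 stops faster (darker).
ISO: 640 → 500 — 1/3 stop dropped (darker).
Net: +2 2/3 −2 −1/3 = +1/3 stops.

1/3 stop brighter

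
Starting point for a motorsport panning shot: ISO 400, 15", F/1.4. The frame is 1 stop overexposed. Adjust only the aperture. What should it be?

f/2

Overexposed by 1 stop → need 1 stop darker.
Aperture: f/1.4 → f/2.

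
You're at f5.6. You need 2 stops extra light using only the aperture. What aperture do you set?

f/2.8

Aperture: f/5.6 → f/4 → f/2.8 — 2 stops wider (brighter).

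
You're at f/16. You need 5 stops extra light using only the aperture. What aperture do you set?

f/2.8

Aperture: f/16 → f/11 → f/8 → f/5.6 → f/4 → f/2.8 — 5 stops larger aperture (brighter).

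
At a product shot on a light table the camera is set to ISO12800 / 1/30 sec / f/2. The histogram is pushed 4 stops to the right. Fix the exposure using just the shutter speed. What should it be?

1/500s

Overexposed by 4 stops → need 4 stops darker.
Shutter speed: 1/30 → 1/60 → 1/125 → 1/250 → 1/500.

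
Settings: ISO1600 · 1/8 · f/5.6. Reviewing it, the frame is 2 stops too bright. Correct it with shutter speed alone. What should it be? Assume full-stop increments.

1/30s

Overexposed by 2 stops → need 2 stops darker.
Shutter speed: 1/8 → 1/15 → 1/30.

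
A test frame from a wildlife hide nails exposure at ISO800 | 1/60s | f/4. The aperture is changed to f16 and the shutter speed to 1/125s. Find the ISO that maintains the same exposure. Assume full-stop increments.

ISO 25600

Aperture: f/4 → f/5.6 → f/8 → f/11 → f/16 — 4 stops narrower (darker).
Shutter speed: 1/60 → 1/125 — 1 stop faster (darker).
Net change so far: 5 stops darker. Offset with the ISO: 800 → 1600 → 3200 → 6400 → 12800 → 25600.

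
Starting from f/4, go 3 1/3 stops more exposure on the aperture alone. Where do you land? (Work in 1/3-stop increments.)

Aperture: f/4 → f/3.5 → f/3.2 → f/2.8 → f/2.5 → f/2.2 → f/2 → f/1.8 → f/1.6 → f/1.4 → f/1.2 — 3 1/3 stops opened up (brighter).

f/1.2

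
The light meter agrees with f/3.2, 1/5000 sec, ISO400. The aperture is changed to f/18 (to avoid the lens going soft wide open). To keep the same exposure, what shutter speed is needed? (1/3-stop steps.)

1/160s

Aperture: f/3.2 → f/3.5 → f/4 → f/4.5 → f/5 → f/5.6 → f/6.3 → f/7.1 → f/8 → f/9 → f/10 → f/11 → f/13 → f/14 → f/16 → f/18 — 5 stops stopped down (darker).
Need 5 stops brighter from the shutter speed: 1/5000 → 1/4000 → 1/3200 → 1/2500 → 1/2000 → 1/1600 → 1/1250 → 1/1000 → 1/800 → 1/640 → 1/500 → 1/400 → 1/320 → 1/250 → 1/200 → 1/160.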